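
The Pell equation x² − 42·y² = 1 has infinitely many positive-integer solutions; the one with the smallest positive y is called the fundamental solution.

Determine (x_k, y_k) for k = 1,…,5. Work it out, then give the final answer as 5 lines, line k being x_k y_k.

√42 = [6; 2,12, …], period ℓ=2 (even) → k=1
step 0: (6, 1)  from 6·(1,0) + (0,1)
step 1: (13, 2)  from 2·(6,1) + (1,0)
fundamental: x₁=13, y₁=2  (since 169 − 42·4 = 1)
k=2:  x_2 = 13·13+42·2·2 = 337,  y_2 = 13·2+2·13 = 52
k=3:  x_3 = 13·337+42·2·52 = 8749,  y_3 = 13·52+2·337 = 1350
k=4:  x_4 = 13·8749+42·2·1350 = 227137,  y_4 = 13·1350+2·8749 = 35048
k=5:  x_5 = 13·227137+42·2·35048 = 5896813,  y_5 = 13·35048+2·227137 = 909898

13 2
337 52
8749 1350
227137 35048
5896813 909898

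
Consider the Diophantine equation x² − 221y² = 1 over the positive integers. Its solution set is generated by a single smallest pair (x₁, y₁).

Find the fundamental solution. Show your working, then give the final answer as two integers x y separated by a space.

√221 → a₀=14, period (1,6,2,6,1,28); ℓ=6 even so k=5
k=0  a_k=14  p_k/q_k = 14/1
k=1  a_k=1  p_k/q_k = 15/1
…
k=4  a_k=6  p_k/q_k = 1442/97
k=5  a_k=1  p_k/q_k = 1665/112
(x₁, y₁) = (1665, 112);  1665² − 221·112² = 1 ✓

1665 112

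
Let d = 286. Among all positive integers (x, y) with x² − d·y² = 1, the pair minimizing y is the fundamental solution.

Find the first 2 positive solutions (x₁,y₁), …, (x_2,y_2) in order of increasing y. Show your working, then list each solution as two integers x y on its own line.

561835 33222
631317134449 37330564740

√286 → a₀=16, period (1,10,3,3,2,3,3,10,1,32); ℓ=10 even so k=9
a_0=16:  p_0=16·1+0=16,  q_0=16·0+1=1
…
a_2=10:  p_2=10·17+16=186,  q_2=10·1+1=11
…
a_8=10:  p_8=10·49703+15102=512132,  q_8=10·2939+893=30283
a_9=1:  p_9=1·512132+49703=561835,  q_9=1·30283+2939=33222
→ (561835, 33222).  Check: 561835²=315658567225, 286·33222²=315658567224, difference 1.
n=2: (561835,33222)∘(561835,33222) = (561835·561835+286·33222·33222, 561835·33222+33222·561835) = (631317134449,37330564740)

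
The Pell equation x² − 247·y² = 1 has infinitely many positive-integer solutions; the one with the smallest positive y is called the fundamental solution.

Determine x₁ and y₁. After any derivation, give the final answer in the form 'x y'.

85292 5427

d=247: √d = [15; 1,2,1,1,9,1,9,1,1,2,1,30] (ℓ=12, even), read p_11/q_11
i=0: a=15 ⇒ p=15, q=1
i=1: a=1 ⇒ p=16, q=1
i=2: a=2 ⇒ p=47, q=3
i=3: a=1 ⇒ p=63, q=4
i=4: a=1 ⇒ p=110, q=7
i=5: a=9 ⇒ p=1053, q=67
i=6: a=1 ⇒ p=1163, q=74
…
i=8: a=1 ⇒ p=12683, q=807
i=9: a=1 ⇒ p=24203, q=1540
i=10: a=2 ⇒ p=61089, q=3887
i=11: a=1 ⇒ p=85292, q=5427
fundamental: x₁=85292, y₁=5427  (since 7274725264 − 247·29452329 = 1)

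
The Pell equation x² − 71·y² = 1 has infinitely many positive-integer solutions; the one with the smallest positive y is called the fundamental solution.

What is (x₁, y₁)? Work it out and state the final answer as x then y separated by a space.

3480 413

√71 = [8; 2,2,1,7,1,2,2,16, …], period ℓ=8 (even) → k=7
i=0: a=8 ⇒ p=8, q=1
i=1: a=2 ⇒ p=17, q=2
i=2: a=2 ⇒ p=42, q=5
…
i=5: a=1 ⇒ p=514, q=61
i=6: a=2 ⇒ p=1483, q=176
i=7: a=2 ⇒ p=3480, q=413
fundamental: x₁=3480, y₁=413  (since 12110400 − 71·170569 = 1)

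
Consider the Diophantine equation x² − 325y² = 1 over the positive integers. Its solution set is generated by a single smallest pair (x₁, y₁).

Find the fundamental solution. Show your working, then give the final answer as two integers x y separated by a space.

649 36

√325 → a₀=18, period (36); ℓ=1 odd so k=1
i=0: a=18 ⇒ p=18, q=1
i=1: a=36 ⇒ p=649, q=36
→ (649, 36).  Check: 649²=421201, 325·36²=421200, difference 1.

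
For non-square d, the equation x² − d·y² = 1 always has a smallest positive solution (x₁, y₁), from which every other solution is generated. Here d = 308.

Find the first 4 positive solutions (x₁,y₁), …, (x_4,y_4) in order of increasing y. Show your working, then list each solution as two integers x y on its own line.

351 20
246401 14040
172973151 9856060
121426905601 6918940080

√308 = [17; 1,1,4,1,1,34, …], period ℓ=6 (even) → k=5
i=0: a=17 ⇒ p=17, q=1
i=1: a=1 ⇒ p=18, q=1
i=2: a=1 ⇒ p=35, q=2
i=3: a=4 ⇒ p=158, q=9
i=4: a=1 ⇒ p=193, q=11
i=5: a=1 ⇒ p=351, q=20
(x₁, y₁) = (351, 20);  351² − 308·20² = 1 ✓
n=2: (351,20)∘(351,20) = (351·351+308·20·20, 351·20+20·351) = (246401,14040)
n=3: (246401,14040)∘(351,20) = (351·246401+308·20·14040, 351·14040+20·246401) = (172973151,9856060)
n=4: (172973151,9856060)∘(351,20) = (351·172973151+308·20·9856060, 351·9856060+20·172973151) = (121426905601,6918940080)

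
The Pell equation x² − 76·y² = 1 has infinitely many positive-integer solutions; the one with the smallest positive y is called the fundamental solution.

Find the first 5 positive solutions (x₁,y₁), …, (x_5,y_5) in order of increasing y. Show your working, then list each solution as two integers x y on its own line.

57799 6630
6681448801 766414740
772362118440199 88596011107890
89283516160768675201 10241521691283453480
10320995900380175197444999 1183899424380388644273150

[8; 1,2,1,1,5,4,5,1,1,2,1,16] for √76; ℓ=12 ⇒ convergent index 11
i=0: a=8 ⇒ p=8, q=1
…
i=2: a=2 ⇒ p=26, q=3
i=3: a=1 ⇒ p=35, q=4
…
i=5: a=5 ⇒ p=340, q=39
…
i=7: a=5 ⇒ p=7445, q=854
…
i=9: a=1 ⇒ p=16311, q=1871
i=10: a=2 ⇒ p=41488, q=4759
i=11: a=1 ⇒ p=57799, q=6630
(x₁, y₁) = (57799, 6630);  57799² − 76·6630² = 1 ✓
k=2:  x_2 = 57799·57799+76·6630·6630 = 6681448801,  y_2 = 57799·6630+6630·57799 = 766414740
k=3:  x_3 = 57799·6681448801+76·6630·766414740 = 772362118440199,  y_3 = 57799·766414740+6630·6681448801 = 88596011107890
k=4:  x_4 = 57799·772362118440199+76·6630·88596011107890 = 89283516160768675201,  y_4 = 57799·88596011107890+6630·772362118440199 = 10241521691283453480
k=5:  x_5 = 57799·89283516160768675201+76·6630·10241521691283453480 = 10320995900380175197444999,  y_5 = 57799·10241521691283453480+6630·89283516160768675201 = 1183899424380388644273150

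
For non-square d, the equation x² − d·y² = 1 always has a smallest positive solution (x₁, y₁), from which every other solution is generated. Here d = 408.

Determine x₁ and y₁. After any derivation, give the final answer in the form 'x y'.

101 5

[20; 5,40] for √408; ℓ=2 ⇒ convergent index 1
i=0: a=20 ⇒ p=20, q=1
i=1: a=5 ⇒ p=101, q=5
→ (101, 5).  Check: 101²=10201, 408·5²=10200, difference 1.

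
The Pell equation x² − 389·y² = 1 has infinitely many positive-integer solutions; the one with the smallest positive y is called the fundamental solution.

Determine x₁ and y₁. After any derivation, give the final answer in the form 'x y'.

3287049 166660

√389 = [19; 1,2,1,1,1,1,2,1,38, …], period ℓ=9 (odd) → k=17
a_0=19:  p_0=19·1+0=19,  q_0=19·0+1=1
…
a_2=2:  p_2=2·20+19=59,  q_2=2·1+1=3
a_3=1:  p_3=1·59+20=79,  q_3=1·3+1=4
a_4=1:  p_4=1·79+59=138,  q_4=1·4+3=7
…
a_6=1:  p_6=1·217+138=355,  q_6=1·11+7=18
a_7=2:  p_7=2·355+217=927,  q_7=2·18+11=47
…
a_10=1:  p_10=1·49643+1282=50925,  q_10=1·2517+65=2582
a_11=2:  p_11=2·50925+49643=151493,  q_11=2·2582+2517=7681
…
a_16=2:  p_16=2·910240+556329=2376809,  q_16=2·46151+28207=120509
a_17=1:  p_17=1·2376809+910240=3287049,  q_17=1·120509+46151=166660
fundamental: x₁=3287049, y₁=166660  (since 10804691128401 − 389·27775555600 = 1)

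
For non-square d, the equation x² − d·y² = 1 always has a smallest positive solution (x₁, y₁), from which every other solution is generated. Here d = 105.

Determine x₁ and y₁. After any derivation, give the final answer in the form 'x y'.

41 4

√105 = [10; 4,20, …], period ℓ=2 (even) → k=1
step 0: (10, 1)  from 10·(1,0) + (0,1)
step 1: (41, 4)  from 4·(10,1) + (1,0)
→ (41, 4).  Check: 41²=1681, 105·4²=1680, difference 1.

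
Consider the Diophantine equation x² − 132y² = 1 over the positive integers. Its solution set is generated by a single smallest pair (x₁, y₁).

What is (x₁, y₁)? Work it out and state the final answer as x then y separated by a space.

[11; 2,22] for √132; ℓ=2 ⇒ convergent index 1
a_0=11:  p_0=11·1+0=11,  q_0=11·0+1=1
a_1=2:  p_1=2·11+1=23,  q_1=2·1+0=2
→ (23, 2).  Check: 23²=529, 132·2²=528, difference 1.

23 2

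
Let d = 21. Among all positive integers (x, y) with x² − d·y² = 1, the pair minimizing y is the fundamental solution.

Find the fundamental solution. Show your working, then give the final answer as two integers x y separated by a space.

√21 → a₀=4, period (1,1,2,1,1,8); ℓ=6 even so k=5
a_0=4:  p_0=4·1+0=4,  q_0=4·0+1=1
a_1=1:  p_1=1·4+1=5,  q_1=1·1+0=1
…
a_4=1:  p_4=1·23+9=32,  q_4=1·5+2=7
a_5=1:  p_5=1·32+23=55,  q_5=1·7+5=12
(x₁, y₁) = (55, 12);  55² − 21·12² = 1 ✓

55 12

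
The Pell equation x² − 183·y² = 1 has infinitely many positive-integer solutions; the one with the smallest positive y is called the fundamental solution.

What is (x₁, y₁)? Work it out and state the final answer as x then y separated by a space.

√183 → a₀=13, period (1,1,8,1,1,26); ℓ=6 even so k=5
step 0: (13, 1)  from 13·(1,0) + (0,1)
step 1: (14, 1)  from 1·(13,1) + (1,0)
step 2: (27, 2)  from 1·(14,1) + (13,1)
step 3: (230, 17)  from 8·(27,2) + (14,1)
step 4: (257, 19)  from 1·(230,17) + (27,2)
step 5: (487, 36)  from 1·(257,19) + (230,17)
fundamental: x₁=487, y₁=36  (since 237169 − 183·1296 = 1)

487 36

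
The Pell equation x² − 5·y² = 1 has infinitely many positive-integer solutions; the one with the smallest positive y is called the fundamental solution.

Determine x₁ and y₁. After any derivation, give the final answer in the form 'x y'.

9 4

[2; 4] for √5; ℓ=1 ⇒ convergent index 1
a_0=2:  p_0=2·1+0=2,  q_0=2·0+1=1
a_1=4:  p_1=4·2+1=9,  q_1=4·1+0=4
fundamental: x₁=9, y₁=4  (since 81 − 5·16 = 1)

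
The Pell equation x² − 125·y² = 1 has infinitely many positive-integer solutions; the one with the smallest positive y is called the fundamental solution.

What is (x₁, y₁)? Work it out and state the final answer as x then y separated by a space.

d=125: √d = [11; 5,1,1,5,22] (ℓ=5, odd), read p_9/q_9
k=0  a_k=11  p_k/q_k = 11/1
…
k=2  a_k=1  p_k/q_k = 67/6
…
k=4  a_k=5  p_k/q_k = 682/61
…
k=7  a_k=1  p_k/q_k = 91444/8179
k=8  a_k=1  p_k/q_k = 167761/15005
k=9  a_k=5  p_k/q_k = 930249/83204
fundamental: x₁=930249, y₁=83204  (since 865363202001 − 125·6922905616 = 1)

930249 83204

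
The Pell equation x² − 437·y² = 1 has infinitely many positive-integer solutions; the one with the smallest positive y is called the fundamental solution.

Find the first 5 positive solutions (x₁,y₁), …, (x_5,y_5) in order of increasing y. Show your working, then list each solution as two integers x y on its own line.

√437 = [20; 1,9,2,9,1,40, …], period ℓ=6 (even) → k=5
step 0: (20, 1)  from 20·(1,0) + (0,1)
…
step 4: (4160, 199)  from 9·(439,21) + (209,10)
step 5: (4599, 220)  from 1·(4160,199) + (439,21)
fundamental: x₁=4599, y₁=220  (since 21150801 − 437·48400 = 1)
n=2: (4599,220)∘(4599,220) = (4599·4599+437·220·220, 4599·220+220·4599) = (42301601,2023560)
n=3: (42301601,2023560)∘(4599,220) = (4599·42301601+437·220·2023560, 4599·2023560+220·42301601) = (389090121399,18612704660)
n=4: (389090121399,18612704660)∘(4599,220) = (4599·389090121399+437·220·18612704660, 4599·18612704660+220·389090121399) = (3578850894326401,171199655439120)
n=5: (3578850894326401,171199655439120)∘(4599,220) = (4599·3578850894326401+437·220·171199655439120, 4599·171199655439120+220·3578850894326401) = (32918270136924114999,1574694412116321100)

4599 220
42301601 2023560
389090121399 18612704660
3578850894326401 171199655439120
32918270136924114999 1574694412116321100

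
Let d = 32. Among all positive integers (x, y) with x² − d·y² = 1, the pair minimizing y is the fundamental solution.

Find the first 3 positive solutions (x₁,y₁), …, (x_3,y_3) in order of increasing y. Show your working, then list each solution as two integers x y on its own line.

√32 → a₀=5, period (1,1,1,10); ℓ=4 even so k=3
i=0: a=5 ⇒ p=5, q=1
i=1: a=1 ⇒ p=6, q=1
i=2: a=1 ⇒ p=11, q=2
i=3: a=1 ⇒ p=17, q=3
→ (17, 3).  Check: 17²=289, 32·3²=288, difference 1.
(17+3√32)^2 = 577 + 102√32
(17+3√32)^3 = 19601 + 3465√32

17 3
577 102
19601 3465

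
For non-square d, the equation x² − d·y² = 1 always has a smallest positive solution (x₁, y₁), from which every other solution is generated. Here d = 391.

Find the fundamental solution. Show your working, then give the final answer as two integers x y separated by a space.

7338680 371133

d=391: √d = [19; 1,3,2,2,1,…,3,1,38] (ℓ=16, even), read p_15/q_15
a_0=19:  p_0=19·1+0=19,  q_0=19·0+1=1
a_1=1:  p_1=1·19+1=20,  q_1=1·1+0=1
…
a_9=2:  p_9=2·52519+2709=107747,  q_9=2·2656+137=5449
…
a_11=1:  p_11=1·160266+107747=268013,  q_11=1·8105+5449=13554
…
a_14=3:  p_14=3·1660597+696292=5678083,  q_14=3·83980+35213=287153
a_15=1:  p_15=1·5678083+1660597=7338680,  q_15=1·287153+83980=371133
→ (7338680, 371133).  Check: 7338680²=53856224142400, 391·371133²=53856224142399, difference 1.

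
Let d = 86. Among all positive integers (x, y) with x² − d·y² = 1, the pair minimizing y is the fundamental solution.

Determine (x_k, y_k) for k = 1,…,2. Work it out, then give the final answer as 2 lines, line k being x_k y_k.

10405 1122
216528049 23348820

√86 → a₀=9, period (3,1,1,1,8,1,1,1,3,18); ℓ=10 even so k=9
k=0  a_k=9  p_k/q_k = 9/1
…
k=2  a_k=1  p_k/q_k = 37/4
k=3  a_k=1  p_k/q_k = 65/7
…
k=5  a_k=8  p_k/q_k = 881/95
…
k=8  a_k=1  p_k/q_k = 2847/307
k=9  a_k=3  p_k/q_k = 10405/1122
→ (10405, 1122).  Check: 10405²=108264025, 86·1122²=108264024, difference 1.
(10405+1122√86)^2 = 216528049 + 23348820√86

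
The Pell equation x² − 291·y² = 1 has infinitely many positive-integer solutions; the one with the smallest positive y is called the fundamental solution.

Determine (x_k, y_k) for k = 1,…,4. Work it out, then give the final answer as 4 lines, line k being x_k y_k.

√291 → a₀=17, period (17,34); ℓ=2 even so k=1
a_0=17:  p_0=17·1+0=17,  q_0=17·0+1=1
a_1=17:  p_1=17·17+1=290,  q_1=17·1+0=17
(x₁, y₁) = (290, 17);  290² − 291·17² = 1 ✓
k=2:  x_2 = 290·290+291·17·17 = 168199,  y_2 = 290·17+17·290 = 9860
k=3:  x_3 = 290·168199+291·17·9860 = 97555130,  y_3 = 290·9860+17·168199 = 5718783
k=4:  x_4 = 290·97555130+291·17·5718783 = 56581807201,  y_4 = 290·5718783+17·97555130 = 3316884280

290 17
168199 9860
97555130 5718783
56581807201 3316884280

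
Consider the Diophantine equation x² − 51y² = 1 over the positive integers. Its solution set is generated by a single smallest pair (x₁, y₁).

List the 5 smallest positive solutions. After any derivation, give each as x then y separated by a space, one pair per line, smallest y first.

50 7
4999 700
499850 69993
49980001 6998600
4997500250 699790007

[7; 7,14] for √51; ℓ=2 ⇒ convergent index 1
a_0=7:  p_0=7·1+0=7,  q_0=7·0+1=1
a_1=7:  p_1=7·7+1=50,  q_1=7·1+0=7
fundamental: x₁=50, y₁=7  (since 2500 − 51·49 = 1)
(x_2, y_2) = (50·50 + 51·7·7, 50·7 + 7·50) = (4999, 700)
(x_3, y_3) = (50·4999 + 51·7·700, 50·700 + 7·4999) = (499850, 69993)
(x_4, y_4) = (50·499850 + 51·7·69993, 50·69993 + 7·499850) = (49980001, 6998600)
(x_5, y_5) = (50·49980001 + 51·7·6998600, 50·6998600 + 7·49980001) = (4997500250, 699790007)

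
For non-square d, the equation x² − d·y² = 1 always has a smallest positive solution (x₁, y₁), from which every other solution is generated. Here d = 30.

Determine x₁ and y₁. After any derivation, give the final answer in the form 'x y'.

11 2

√30 = [5; 2,10, …], period ℓ=2 (even) → k=1
step 0: (5, 1)  from 5·(1,0) + (0,1)
step 1: (11, 2)  from 2·(5,1) + (1,0)
(x₁, y₁) = (11, 2);  11² − 30·2² = 1 ✓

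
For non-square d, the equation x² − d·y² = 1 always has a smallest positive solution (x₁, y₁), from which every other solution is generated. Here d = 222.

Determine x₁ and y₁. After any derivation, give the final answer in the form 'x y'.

149 10

[14; 1,8,1,28] for √222; ℓ=4 ⇒ convergent index 3
step 0: (14, 1)  from 14·(1,0) + (0,1)
…
step 2: (134, 9)  from 8·(15,1) + (14,1)
step 3: (149, 10)  from 1·(134,9) + (15,1)
→ (149, 10).  Check: 149²=22201, 222·10²=22200, difference 1.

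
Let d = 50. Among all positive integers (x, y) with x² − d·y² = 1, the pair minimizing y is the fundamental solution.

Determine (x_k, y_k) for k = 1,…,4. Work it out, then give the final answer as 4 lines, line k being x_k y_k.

√50 → a₀=7, period (14); ℓ=1 odd so k=1
i=0: a=7 ⇒ p=7, q=1
i=1: a=14 ⇒ p=99, q=14
(x₁, y₁) = (99, 14);  99² − 50·14² = 1 ✓
(x_2, y_2) = (99·99 + 50·14·14, 99·14 + 14·99) = (19601, 2772)
(x_3, y_3) = (99·19601 + 50·14·2772, 99·2772 + 14·19601) = (3880899, 548842)
(x_4, y_4) = (99·3880899 + 50·14·548842, 99·548842 + 14·3880899) = (768398401, 108667944)

99 14
19601 2772
3880899 548842
768398401 108667944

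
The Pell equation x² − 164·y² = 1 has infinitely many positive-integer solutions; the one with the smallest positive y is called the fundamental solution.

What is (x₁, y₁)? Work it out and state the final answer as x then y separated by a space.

[12; 1,4,6,4,1,24] for √164; ℓ=6 ⇒ convergent index 5
step 0: (12, 1)  from 12·(1,0) + (0,1)
step 1: (13, 1)  from 1·(12,1) + (1,0)
step 2: (64, 5)  from 4·(13,1) + (12,1)
step 3: (397, 31)  from 6·(64,5) + (13,1)
step 4: (1652, 129)  from 4·(397,31) + (64,5)
step 5: (2049, 160)  from 1·(1652,129) + (397,31)
fundamental: x₁=2049, y₁=160  (since 4198401 − 164·25600 = 1)

2049 160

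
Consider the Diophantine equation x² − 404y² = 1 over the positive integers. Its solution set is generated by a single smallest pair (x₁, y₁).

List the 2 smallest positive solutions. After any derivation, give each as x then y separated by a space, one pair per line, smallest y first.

√404 = [20; 10,40, …], period ℓ=2 (even) → k=1
a_0=20:  p_0=20·1+0=20,  q_0=20·0+1=1
a_1=10:  p_1=10·20+1=201,  q_1=10·1+0=10
→ (201, 10).  Check: 201²=40401, 404·10²=40400, difference 1.
k=2:  x_2 = 201·201+404·10·10 = 80801,  y_2 = 201·10+10·201 = 4020

201 10
80801 4020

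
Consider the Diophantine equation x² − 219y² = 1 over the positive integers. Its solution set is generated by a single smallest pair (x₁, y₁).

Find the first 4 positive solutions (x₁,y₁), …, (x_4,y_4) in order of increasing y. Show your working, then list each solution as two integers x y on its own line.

74 5
10951 740
1620674 109515
239848801 16207480

√219 = [14; 1,3,1,28, …], period ℓ=4 (even) → k=3
k=0  a_k=14  p_k/q_k = 14/1
k=1  a_k=1  p_k/q_k = 15/1
k=2  a_k=3  p_k/q_k = 59/4
k=3  a_k=1  p_k/q_k = 74/5
(x₁, y₁) = (74, 5);  74² − 219·5² = 1 ✓
k=2:  x_2 = 74·74+219·5·5 = 10951,  y_2 = 74·5+5·74 = 740
k=3:  x_3 = 74·10951+219·5·740 = 1620674,  y_3 = 74·740+5·10951 = 109515
k=4:  x_4 = 74·1620674+219·5·109515 = 239848801,  y_4 = 74·109515+5·1620674 = 16207480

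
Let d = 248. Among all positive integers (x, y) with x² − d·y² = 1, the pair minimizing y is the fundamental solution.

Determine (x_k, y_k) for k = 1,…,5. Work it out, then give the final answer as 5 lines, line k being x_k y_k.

√248 = [15; 1,2,1,30, …], period ℓ=4 (even) → k=3
i=0: a=15 ⇒ p=15, q=1
i=1: a=1 ⇒ p=16, q=1
i=2: a=2 ⇒ p=47, q=3
i=3: a=1 ⇒ p=63, q=4
→ (63, 4).  Check: 63²=3969, 248·4²=3968, difference 1.
(x_2, y_2) = (63·63 + 248·4·4, 63·4 + 4·63) = (7937, 504)
(x_3, y_3) = (63·7937 + 248·4·504, 63·504 + 4·7937) = (999999, 63500)
(x_4, y_4) = (63·999999 + 248·4·63500, 63·63500 + 4·999999) = (125991937, 8000496)
(x_5, y_5) = (63·125991937 + 248·4·8000496, 63·8000496 + 4·125991937) = (15873984063, 1007998996)

63 4
7937 504
999999 63500
125991937 8000496
15873984063 1007998996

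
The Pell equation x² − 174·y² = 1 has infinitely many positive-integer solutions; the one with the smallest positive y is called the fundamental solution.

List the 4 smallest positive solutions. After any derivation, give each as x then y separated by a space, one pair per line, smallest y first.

d=174: √d = [13; 5,4,5,26] (ℓ=4, even), read p_3/q_3
k=0  a_k=13  p_k/q_k = 13/1
…
k=2  a_k=4  p_k/q_k = 277/21
k=3  a_k=5  p_k/q_k = 1451/110
(x₁, y₁) = (1451, 110);  1451² − 174·110² = 1 ✓
k=2:  x_2 = 1451·1451+174·110·110 = 4210801,  y_2 = 1451·110+110·1451 = 319220
k=3:  x_3 = 1451·4210801+174·110·319220 = 12219743051,  y_3 = 1451·319220+110·4210801 = 926376330
k=4:  x_4 = 1451·12219743051+174·110·926376330 = 35461690123201,  y_4 = 1451·926376330+110·12219743051 = 2688343790440

1451 110
4210801 319220
12219743051 926376330
35461690123201 2688343790440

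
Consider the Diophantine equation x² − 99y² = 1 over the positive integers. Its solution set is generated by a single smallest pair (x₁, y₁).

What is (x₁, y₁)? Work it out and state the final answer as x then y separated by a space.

√99 → a₀=9, period (1,18); ℓ=2 even so k=1
i=0: a=9 ⇒ p=9, q=1
i=1: a=1 ⇒ p=10, q=1
→ (10, 1).  Check: 10²=100, 99·1²=99, difference 1.

10 1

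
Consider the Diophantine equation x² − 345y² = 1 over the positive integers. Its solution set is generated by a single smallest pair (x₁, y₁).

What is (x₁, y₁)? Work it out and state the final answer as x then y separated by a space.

6761 364

d=345: √d = [18; 1,1,2,1,6,1,2,1,1,36] (ℓ=10, even), read p_9/q_9
a_0=18:  p_0=18·1+0=18,  q_0=18·0+1=1
…
a_7=2:  p_7=2·1003+873=2879,  q_7=2·54+47=155
a_8=1:  p_8=1·2879+1003=3882,  q_8=1·155+54=209
a_9=1:  p_9=1·3882+2879=6761,  q_9=1·209+155=364
→ (6761, 364).  Check: 6761²=45711121, 345·364²=45711120, difference 1.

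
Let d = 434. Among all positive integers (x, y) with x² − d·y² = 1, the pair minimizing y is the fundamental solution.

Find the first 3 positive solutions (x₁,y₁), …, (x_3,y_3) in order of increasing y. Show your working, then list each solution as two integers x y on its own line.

125 6
31249 1500
7812125 374994

d=434: √d = [20; 1,4,1,40] (ℓ=4, even), read p_3/q_3
k=0  a_k=20  p_k/q_k = 20/1
…
k=2  a_k=4  p_k/q_k = 104/5
k=3  a_k=1  p_k/q_k = 125/6
(x₁, y₁) = (125, 6);  125² − 434·6² = 1 ✓
(125+6√434)^2 = 31249 + 1500√434
(125+6√434)^3 = 7812125 + 374994√434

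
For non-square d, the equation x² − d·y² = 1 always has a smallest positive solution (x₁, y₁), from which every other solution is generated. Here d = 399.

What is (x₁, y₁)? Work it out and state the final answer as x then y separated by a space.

20 1

√399 = [19; 1,38, …], period ℓ=2 (even) → k=1
k=0  a_k=19  p_k/q_k = 19/1
k=1  a_k=1  p_k/q_k = 20/1
(x₁, y₁) = (20, 1);  20² − 399·1² = 1 ✓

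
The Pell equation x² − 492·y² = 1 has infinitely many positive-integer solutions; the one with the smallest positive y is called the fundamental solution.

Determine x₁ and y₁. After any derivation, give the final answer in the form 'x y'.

29767 1342

√492 → a₀=22, period (5,1,1,10,1,1,5,44); ℓ=8 even so k=7
step 0: (22, 1)  from 22·(1,0) + (0,1)
step 1: (111, 5)  from 5·(22,1) + (1,0)
…
step 4: (2573, 116)  from 10·(244,11) + (133,6)
step 5: (2817, 127)  from 1·(2573,116) + (244,11)
step 6: (5390, 243)  from 1·(2817,127) + (2573,116)
step 7: (29767, 1342)  from 5·(5390,243) + (2817,127)
→ (29767, 1342).  Check: 29767²=886074289, 492·1342²=886074288, difference 1.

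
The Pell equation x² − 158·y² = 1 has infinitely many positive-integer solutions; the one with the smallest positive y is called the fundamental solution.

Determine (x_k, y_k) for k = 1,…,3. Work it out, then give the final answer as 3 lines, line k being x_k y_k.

d=158: √d = [12; 1,1,3,12,3,1,1,24] (ℓ=8, even), read p_7/q_7
step 0: (12, 1)  from 12·(1,0) + (0,1)
…
step 3: (88, 7)  from 3·(25,2) + (13,1)
…
step 5: (3331, 265)  from 3·(1081,86) + (88,7)
step 6: (4412, 351)  from 1·(3331,265) + (1081,86)
step 7: (7743, 616)  from 1·(4412,351) + (3331,265)
(x₁, y₁) = (7743, 616);  7743² − 158·616² = 1 ✓
(7743+616√158)^2 = 119908097 + 9539376√158
(7743+616√158)^3 = 1856896782399 + 147726776120√158

7743 616
119908097 9539376
1856896782399 147726776120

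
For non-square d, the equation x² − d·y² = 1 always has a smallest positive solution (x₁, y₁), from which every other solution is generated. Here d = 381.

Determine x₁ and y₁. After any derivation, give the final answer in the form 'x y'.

√381 = [19; 1,1,12,1,1,38, …], period ℓ=6 (even) → k=5
k=0  a_k=19  p_k/q_k = 19/1
k=1  a_k=1  p_k/q_k = 20/1
k=2  a_k=1  p_k/q_k = 39/2
…
k=4  a_k=1  p_k/q_k = 527/27
k=5  a_k=1  p_k/q_k = 1015/52
fundamental: x₁=1015, y₁=52  (since 1030225 − 381·2704 = 1)

1015 52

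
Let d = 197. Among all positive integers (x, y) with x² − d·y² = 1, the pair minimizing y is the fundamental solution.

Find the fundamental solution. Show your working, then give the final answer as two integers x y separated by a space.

393 28

√197 → a₀=14, period (28); ℓ=1 odd so k=1
k=0  a_k=14  p_k/q_k = 14/1
k=1  a_k=28  p_k/q_k = 393/28
fundamental: x₁=393, y₁=28  (since 154449 − 197·784 = 1)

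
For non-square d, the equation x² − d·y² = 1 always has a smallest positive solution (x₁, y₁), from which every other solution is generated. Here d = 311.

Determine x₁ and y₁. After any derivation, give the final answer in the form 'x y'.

16883880 957397

[17; 1,1,1,2,1,…,1,1,34] for √311; ℓ=16 ⇒ convergent index 15
k=0  a_k=17  p_k/q_k = 17/1
k=1  a_k=1  p_k/q_k = 18/1
k=2  a_k=1  p_k/q_k = 35/2
k=3  a_k=1  p_k/q_k = 53/3
…
k=5  a_k=1  p_k/q_k = 194/11
…
k=8  a_k=17  p_k/q_k = 71158/4035
k=9  a_k=3  p_k/q_k = 217583/12338
…
k=13  a_k=1  p_k/q_k = 6159373/349266
k=14  a_k=1  p_k/q_k = 10724507/608131
k=15  a_k=1  p_k/q_k = 16883880/957397
fundamental: x₁=16883880, y₁=957397  (since 285065403854400 − 311·916609015609 = 1)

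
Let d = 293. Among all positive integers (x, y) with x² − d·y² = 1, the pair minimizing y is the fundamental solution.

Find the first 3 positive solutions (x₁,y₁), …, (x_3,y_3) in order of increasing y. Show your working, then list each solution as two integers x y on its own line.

12320649 719780
303596783562401 17736313474440
7481018815602612315849 437045785745090703340

√293 → a₀=17, period (8,1,1,8,34); ℓ=5 odd so k=9
i=0: a=17 ⇒ p=17, q=1
i=1: a=8 ⇒ p=137, q=8
…
i=3: a=1 ⇒ p=291, q=17
i=4: a=8 ⇒ p=2482, q=145
i=5: a=34 ⇒ p=84679, q=4947
i=6: a=8 ⇒ p=679914, q=39721
i=7: a=1 ⇒ p=764593, q=44668
i=8: a=1 ⇒ p=1444507, q=84389
i=9: a=8 ⇒ p=12320649, q=719780
→ (12320649, 719780).  Check: 12320649²=151798391781201, 293·719780²=151798391781200, difference 1.
(12320649+719780√293)^2 = 303596783562401 + 17736313474440√293
(12320649+719780√293)^3 = 7481018815602612315849 + 437045785745090703340√293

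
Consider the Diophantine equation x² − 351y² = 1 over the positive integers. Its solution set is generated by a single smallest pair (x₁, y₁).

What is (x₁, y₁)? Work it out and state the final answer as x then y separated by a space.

62425 3332

√351 = [18; 1,2,1,3,2,2,2,3,1,2,1,36, …], period ℓ=12 (even) → k=11
step 0: (18, 1)  from 18·(1,0) + (0,1)
…
step 2: (56, 3)  from 2·(19,1) + (18,1)
step 3: (75, 4)  from 1·(56,3) + (19,1)
…
step 6: (1555, 83)  from 2·(637,34) + (281,15)
…
step 8: (12796, 683)  from 3·(3747,200) + (1555,83)
step 9: (16543, 883)  from 1·(12796,683) + (3747,200)
step 10: (45882, 2449)  from 2·(16543,883) + (12796,683)
step 11: (62425, 3332)  from 1·(45882,2449) + (16543,883)
→ (62425, 3332).  Check: 62425²=3896880625, 351·3332²=3896880624, difference 1.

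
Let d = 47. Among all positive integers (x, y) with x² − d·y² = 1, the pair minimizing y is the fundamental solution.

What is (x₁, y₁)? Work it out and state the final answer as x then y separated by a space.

√47 → a₀=6, period (1,5,1,12); ℓ=4 even so k=3
a_0=6:  p_0=6·1+0=6,  q_0=6·0+1=1
a_1=1:  p_1=1·6+1=7,  q_1=1·1+0=1
a_2=5:  p_2=5·7+6=41,  q_2=5·1+1=6
a_3=1:  p_3=1·41+7=48,  q_3=1·6+1=7
(x₁, y₁) = (48, 7);  48² − 47·7² = 1 ✓

48 7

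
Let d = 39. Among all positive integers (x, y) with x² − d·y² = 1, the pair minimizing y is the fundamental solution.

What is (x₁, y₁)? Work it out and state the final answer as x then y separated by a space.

25 4

d=39: √d = [6; 4,12] (ℓ=2, even), read p_1/q_1
step 0: (6, 1)  from 6·(1,0) + (0,1)
step 1: (25, 4)  from 4·(6,1) + (1,0)
fundamental: x₁=25, y₁=4  (since 625 − 39·16 = 1)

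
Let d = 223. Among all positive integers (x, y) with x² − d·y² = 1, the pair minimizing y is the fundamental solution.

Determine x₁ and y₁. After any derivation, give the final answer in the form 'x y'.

224 15

√223 = [14; 1,13,1,28, …], period ℓ=4 (even) → k=3
i=0: a=14 ⇒ p=14, q=1
i=1: a=1 ⇒ p=15, q=1
i=2: a=13 ⇒ p=209, q=14
i=3: a=1 ⇒ p=224, q=15
→ (224, 15).  Check: 224²=50176, 223·15²=50175, difference 1.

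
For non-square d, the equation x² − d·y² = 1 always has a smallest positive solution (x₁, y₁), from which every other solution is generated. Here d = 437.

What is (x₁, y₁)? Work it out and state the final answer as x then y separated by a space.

√437 → a₀=20, period (1,9,2,9,1,40); ℓ=6 even so k=5
i=0: a=20 ⇒ p=20, q=1
…
i=2: a=9 ⇒ p=209, q=10
i=3: a=2 ⇒ p=439, q=21
i=4: a=9 ⇒ p=4160, q=199
i=5: a=1 ⇒ p=4599, q=220
→ (4599, 220).  Check: 4599²=21150801, 437·220²=21150800, difference 1.

4599 220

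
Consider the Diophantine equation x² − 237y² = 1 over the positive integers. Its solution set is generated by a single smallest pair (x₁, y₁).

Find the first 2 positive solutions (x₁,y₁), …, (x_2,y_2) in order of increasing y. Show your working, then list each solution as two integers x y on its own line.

228151 14820
104105757601 6762395640

√237 = [15; 2,1,1,7,10,7,1,1,2,30, …], period ℓ=10 (even) → k=9
a_0=15:  p_0=15·1+0=15,  q_0=15·0+1=1
…
a_2=1:  p_2=1·31+15=46,  q_2=1·2+1=3
a_3=1:  p_3=1·46+31=77,  q_3=1·3+2=5
a_4=7:  p_4=7·77+46=585,  q_4=7·5+3=38
a_5=10:  p_5=10·585+77=5927,  q_5=10·38+5=385
a_6=7:  p_6=7·5927+585=42074,  q_6=7·385+38=2733
a_7=1:  p_7=1·42074+5927=48001,  q_7=1·2733+385=3118
a_8=1:  p_8=1·48001+42074=90075,  q_8=1·3118+2733=5851
a_9=2:  p_9=2·90075+48001=228151,  q_9=2·5851+3118=14820
(x₁, y₁) = (228151, 14820);  228151² − 237·14820² = 1 ✓
(228151+14820√237)^2 = 104105757601 + 6762395640√237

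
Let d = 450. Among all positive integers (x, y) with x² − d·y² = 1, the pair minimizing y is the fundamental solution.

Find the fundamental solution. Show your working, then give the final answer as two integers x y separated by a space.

19601 924

√450 = [21; 4,1,2,4,2,1,4,42, …], period ℓ=8 (even) → k=7
k=0  a_k=21  p_k/q_k = 21/1
…
k=2  a_k=1  p_k/q_k = 106/5
…
k=4  a_k=4  p_k/q_k = 1294/61
k=5  a_k=2  p_k/q_k = 2885/136
k=6  a_k=1  p_k/q_k = 4179/197
k=7  a_k=4  p_k/q_k = 19601/924
→ (19601, 924).  Check: 19601²=384199201, 450·924²=384199200, difference 1.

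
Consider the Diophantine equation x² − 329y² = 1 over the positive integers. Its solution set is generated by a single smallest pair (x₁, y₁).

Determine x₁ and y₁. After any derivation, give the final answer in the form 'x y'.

2376415 131016

[18; 7,4,2,1,1,4,1,1,2,4,7,36] for √329; ℓ=12 ⇒ convergent index 11
a_0=18:  p_0=18·1+0=18,  q_0=18·0+1=1
a_1=7:  p_1=7·18+1=127,  q_1=7·1+0=7
…
a_7=1:  p_7=1·13241+2884=16125,  q_7=1·730+159=889
…
a_9=2:  p_9=2·29366+16125=74857,  q_9=2·1619+889=4127
a_10=4:  p_10=4·74857+29366=328794,  q_10=4·4127+1619=18127
a_11=7:  p_11=7·328794+74857=2376415,  q_11=7·18127+4127=131016
→ (2376415, 131016).  Check: 2376415²=5647348252225, 329·131016²=5647348252224, difference 1.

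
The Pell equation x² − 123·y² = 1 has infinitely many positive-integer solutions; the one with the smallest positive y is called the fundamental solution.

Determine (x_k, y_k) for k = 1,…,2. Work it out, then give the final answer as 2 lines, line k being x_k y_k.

d=123: √d = [11; 11,22] (ℓ=2, even), read p_1/q_1
step 0: (11, 1)  from 11·(1,0) + (0,1)
step 1: (122, 11)  from 11·(11,1) + (1,0)
→ (122, 11).  Check: 122²=14884, 123·11²=14883, difference 1.
(x_2, y_2) = (122·122 + 123·11·11, 122·11 + 11·122) = (29767, 2684)

122 11
29767 2684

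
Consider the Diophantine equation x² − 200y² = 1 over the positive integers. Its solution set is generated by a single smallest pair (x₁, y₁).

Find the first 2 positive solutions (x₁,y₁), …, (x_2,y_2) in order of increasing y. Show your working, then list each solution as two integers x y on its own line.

99 7
19601 1386

d=200: √d = [14; 7,28] (ℓ=2, even), read p_1/q_1
step 0: (14, 1)  from 14·(1,0) + (0,1)
step 1: (99, 7)  from 7·(14,1) + (1,0)
fundamental: x₁=99, y₁=7  (since 9801 − 200·49 = 1)
(x_2, y_2) = (99·99 + 200·7·7, 99·7 + 7·99) = (19601, 1386)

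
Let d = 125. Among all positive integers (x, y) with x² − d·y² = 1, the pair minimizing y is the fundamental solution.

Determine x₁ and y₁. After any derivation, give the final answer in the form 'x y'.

930249 83204

√125 → a₀=11, period (5,1,1,5,22); ℓ=5 odd so k=9
i=0: a=11 ⇒ p=11, q=1
…
i=3: a=1 ⇒ p=123, q=11
…
i=5: a=22 ⇒ p=15127, q=1353
…
i=7: a=1 ⇒ p=91444, q=8179
i=8: a=1 ⇒ p=167761, q=15005
i=9: a=5 ⇒ p=930249, q=83204
fundamental: x₁=930249, y₁=83204  (since 865363202001 − 125·6922905616 = 1)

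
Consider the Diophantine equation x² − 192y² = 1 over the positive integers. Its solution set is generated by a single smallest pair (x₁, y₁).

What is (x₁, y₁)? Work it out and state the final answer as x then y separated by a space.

97 7

√192 → a₀=13, period (1,5,1,26); ℓ=4 even so k=3
i=0: a=13 ⇒ p=13, q=1
i=1: a=1 ⇒ p=14, q=1
i=2: a=5 ⇒ p=83, q=6
i=3: a=1 ⇒ p=97, q=7
(x₁, y₁) = (97, 7);  97² − 192·7² = 1 ✓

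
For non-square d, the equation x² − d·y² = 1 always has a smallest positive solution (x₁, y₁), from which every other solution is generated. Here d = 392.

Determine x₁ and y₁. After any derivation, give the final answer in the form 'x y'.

d=392: √d = [19; 1,3,1,38] (ℓ=4, even), read p_3/q_3
i=0: a=19 ⇒ p=19, q=1
i=1: a=1 ⇒ p=20, q=1
i=2: a=3 ⇒ p=79, q=4
i=3: a=1 ⇒ p=99, q=5
→ (99, 5).  Check: 99²=9801, 392·5²=9800, difference 1.

99 5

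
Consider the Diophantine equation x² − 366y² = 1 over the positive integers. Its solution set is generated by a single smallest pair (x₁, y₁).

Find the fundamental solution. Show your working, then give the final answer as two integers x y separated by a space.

907925 47458

d=366: √d = [19; 7,1,1,1,2,12,2,1,1,1,7,38] (ℓ=12, even), read p_11/q_11
a_0=19:  p_0=19·1+0=19,  q_0=19·0+1=1
a_1=7:  p_1=7·19+1=134,  q_1=7·1+0=7
…
a_3=1:  p_3=1·153+134=287,  q_3=1·8+7=15
a_4=1:  p_4=1·287+153=440,  q_4=1·15+8=23
a_5=2:  p_5=2·440+287=1167,  q_5=2·23+15=61
a_6=12:  p_6=12·1167+440=14444,  q_6=12·61+23=755
…
a_9=1:  p_9=1·44499+30055=74554,  q_9=1·2326+1571=3897
a_10=1:  p_10=1·74554+44499=119053,  q_10=1·3897+2326=6223
a_11=7:  p_11=7·119053+74554=907925,  q_11=7·6223+3897=47458
fundamental: x₁=907925, y₁=47458  (since 824327805625 − 366·2252261764 = 1)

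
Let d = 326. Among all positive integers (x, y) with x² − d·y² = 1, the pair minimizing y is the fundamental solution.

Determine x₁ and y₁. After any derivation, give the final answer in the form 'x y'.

√326 = [18; 18,36, …], period ℓ=2 (even) → k=1
step 0: (18, 1)  from 18·(1,0) + (0,1)
step 1: (325, 18)  from 18·(18,1) + (1,0)
→ (325, 18).  Check: 325²=105625, 326·18²=105624, difference 1.

325 18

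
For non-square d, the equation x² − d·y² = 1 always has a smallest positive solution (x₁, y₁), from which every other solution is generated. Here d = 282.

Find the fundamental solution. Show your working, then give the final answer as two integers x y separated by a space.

√282 = [16; 1,3,1,4,1,3,1,32, …], period ℓ=8 (even) → k=7
i=0: a=16 ⇒ p=16, q=1
…
i=3: a=1 ⇒ p=84, q=5
…
i=5: a=1 ⇒ p=487, q=29
i=6: a=3 ⇒ p=1864, q=111
i=7: a=1 ⇒ p=2351, q=140
(x₁, y₁) = (2351, 140);  2351² − 282·140² = 1 ✓

2351 140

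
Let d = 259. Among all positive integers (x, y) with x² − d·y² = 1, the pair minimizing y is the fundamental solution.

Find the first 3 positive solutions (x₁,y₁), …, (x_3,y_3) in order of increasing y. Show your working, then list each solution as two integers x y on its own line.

847225 52644
1435580401249 89202625800
2432519210895520825 151149389286757356

[16; 10,1,2,3,4,3,2,1,10,32] for √259; ℓ=10 ⇒ convergent index 9
step 0: (16, 1)  from 16·(1,0) + (0,1)
…
step 2: (177, 11)  from 1·(161,10) + (16,1)
step 3: (515, 32)  from 2·(177,11) + (161,10)
step 4: (1722, 107)  from 3·(515,32) + (177,11)
…
step 7: (55265, 3434)  from 2·(23931,1487) + (7403,460)
step 8: (79196, 4921)  from 1·(55265,3434) + (23931,1487)
step 9: (847225, 52644)  from 10·(79196,4921) + (55265,3434)
→ (847225, 52644).  Check: 847225²=717790200625, 259·52644²=717790200624, difference 1.
(x_2, y_2) = (847225·847225 + 259·52644·52644, 847225·52644 + 52644·847225) = (1435580401249, 89202625800)
(x_3, y_3) = (847225·1435580401249 + 259·52644·89202625800, 847225·89202625800 + 52644·1435580401249) = (2432519210895520825, 151149389286757356)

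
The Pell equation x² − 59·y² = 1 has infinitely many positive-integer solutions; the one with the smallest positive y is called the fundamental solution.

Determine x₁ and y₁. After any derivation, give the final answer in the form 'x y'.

530 69

[7; 1,2,7,2,1,14] for √59; ℓ=6 ⇒ convergent index 5
step 0: (7, 1)  from 7·(1,0) + (0,1)
…
step 4: (361, 47)  from 2·(169,22) + (23,3)
step 5: (530, 69)  from 1·(361,47) + (169,22)
→ (530, 69).  Check: 530²=280900, 59·69²=280899, difference 1.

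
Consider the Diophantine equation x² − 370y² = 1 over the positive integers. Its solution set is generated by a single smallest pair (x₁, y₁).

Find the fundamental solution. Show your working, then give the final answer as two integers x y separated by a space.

213859 11118

[19; 4,4,38] for √370; ℓ=3 ⇒ convergent index 5
step 0: (19, 1)  from 19·(1,0) + (0,1)
…
step 4: (50339, 2617)  from 4·(12503,650) + (327,17)
step 5: (213859, 11118)  from 4·(50339,2617) + (12503,650)
(x₁, y₁) = (213859, 11118);  213859² − 370·11118² = 1 ✓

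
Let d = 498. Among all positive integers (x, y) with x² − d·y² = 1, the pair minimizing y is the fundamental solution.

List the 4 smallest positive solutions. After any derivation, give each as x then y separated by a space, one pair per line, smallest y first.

179777 8056
64639539457 2896567024
23241404969742401 1041472259739240
8356540122426119709697 374465516875386131936

√498 → a₀=22, period (3,6,22,6,3,44); ℓ=6 even so k=5
i=0: a=22 ⇒ p=22, q=1
…
i=4: a=6 ⇒ p=56794, q=2545
i=5: a=3 ⇒ p=179777, q=8056
→ (179777, 8056).  Check: 179777²=32319769729, 498·8056²=32319769728, difference 1.
k=2:  x_2 = 179777·179777+498·8056·8056 = 64639539457,  y_2 = 179777·8056+8056·179777 = 2896567024
k=3:  x_3 = 179777·64639539457+498·8056·2896567024 = 23241404969742401,  y_3 = 179777·2896567024+8056·64639539457 = 1041472259739240
k=4:  x_4 = 179777·23241404969742401+498·8056·1041472259739240 = 8356540122426119709697,  y_4 = 179777·1041472259739240+8056·23241404969742401 = 374465516875386131936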